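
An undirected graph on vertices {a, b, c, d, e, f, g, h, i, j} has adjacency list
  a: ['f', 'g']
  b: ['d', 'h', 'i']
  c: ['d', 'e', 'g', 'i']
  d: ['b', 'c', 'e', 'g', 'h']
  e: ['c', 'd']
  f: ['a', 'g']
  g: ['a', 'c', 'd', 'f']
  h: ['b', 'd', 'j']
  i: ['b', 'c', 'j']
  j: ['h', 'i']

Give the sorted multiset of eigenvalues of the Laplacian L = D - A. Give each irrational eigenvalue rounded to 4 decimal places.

[0, 0.4978, 1.2753, 2.3284, 2.6732, 3, 3.5690, 4.6876, 5.6515, 6.3172]

Each diagonal entry of L is the vertex degree and each off-diagonal entry is -1 where an edge is present, 0 otherwise; in the order [a, b, c, d, e, f, g, h, i, j] the diagonal is [2, 3, 4, 5, 2, 2, 4, 3, 3, 2]. Since every row of L sums to 0, the all-ones vector is in the kernel and 0 is an eigenvalue. The single zero eigenvalue shows the graph is connected. There is one zero in the spectrum, matching the 1 component. The largest eigenvalue, 6.3172, is at most the vertex count 10.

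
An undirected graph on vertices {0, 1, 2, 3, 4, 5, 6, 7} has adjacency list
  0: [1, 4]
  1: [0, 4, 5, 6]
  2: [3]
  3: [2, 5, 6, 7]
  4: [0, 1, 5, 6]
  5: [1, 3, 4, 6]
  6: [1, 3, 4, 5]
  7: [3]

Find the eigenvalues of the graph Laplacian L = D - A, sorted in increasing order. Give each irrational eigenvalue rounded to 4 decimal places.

[0, 0.5781, 1, 2.1534, 4.3258, 5, 5, 5.9427]

Reading degrees in the order [0, 1, 2, 3, 4, 5, 6, 7] gives [2, 4, 1, 4, 4, 4, 4, 1]; set D = diag(2, 4, 1, 4, 4, 4, 4, 1) and form L = D - A. Diagonalising L (or applying a numerical eigensolver to the 8x8 matrix) gives the spectrum above. There is one zero in the spectrum, matching the 1 component.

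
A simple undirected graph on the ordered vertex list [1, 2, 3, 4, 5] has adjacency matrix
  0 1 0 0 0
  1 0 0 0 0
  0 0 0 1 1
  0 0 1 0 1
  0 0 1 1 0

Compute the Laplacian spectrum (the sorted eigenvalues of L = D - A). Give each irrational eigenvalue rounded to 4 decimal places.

With the vertex order [1, 2, 3, 4, 5], the degrees are [1, 1, 2, 2, 2], giving D = diag(1, 1, 2, 2, 2) and L = D - A. The multiplicity of 0 as a Laplacian eigenvalue equals the number of connected components. The 2 zero eigenvalues correspond to the 2 connected components.

[0, 0, 2, 3, 3]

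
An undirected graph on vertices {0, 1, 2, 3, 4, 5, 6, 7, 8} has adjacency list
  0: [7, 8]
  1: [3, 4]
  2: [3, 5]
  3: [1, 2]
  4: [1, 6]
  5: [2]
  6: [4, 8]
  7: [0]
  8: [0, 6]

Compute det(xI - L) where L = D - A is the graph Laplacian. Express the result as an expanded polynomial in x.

With the vertex order [0, 1, 2, 3, 4, 5, 6, 7, 8], the degrees are [2, 2, 2, 2, 2, 1, 2, 1, 2], giving D = diag(2, 2, 2, 2, 2, 1, 2, 1, 2) and L = D - A. Computing det(xI - L) by cofactor expansion (or equivalently via sum-over-permutations) gives x^9 - 16x^8 + 105x^7 - 364x^6 + 715x^5 - 792x^4 + 462x^3 - 120x^2 + 9x. The constant term is 0 because L is singular (the all-ones vector lies in its kernel). There is one zero in the spectrum, matching the 1 component. By the matrix-tree theorem the graph has (1/9) * product of the nonzero eigenvalues = 1 spanning tree.

x^9 - 16x^8 + 105x^7 - 364x^6 + 715x^5 - 792x^4 + 462x^3 - 120x^2 + 9x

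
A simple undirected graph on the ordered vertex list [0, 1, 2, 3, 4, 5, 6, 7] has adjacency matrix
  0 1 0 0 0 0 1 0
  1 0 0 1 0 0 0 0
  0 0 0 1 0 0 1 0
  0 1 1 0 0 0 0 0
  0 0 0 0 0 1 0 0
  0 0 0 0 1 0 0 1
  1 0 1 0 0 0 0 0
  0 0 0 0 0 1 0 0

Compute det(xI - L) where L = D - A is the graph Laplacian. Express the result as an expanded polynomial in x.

Reading degrees in the order [0, 1, 2, 3, 4, 5, 6, 7] gives [2, 2, 2, 2, 1, 2, 2, 1]; set D = diag(2, 2, 2, 2, 1, 2, 2, 1) and form L = D - A. Computing det(xI - L) by cofactor expansion (or equivalently via sum-over-permutations) gives x^8 - 14x^7 + 78x^6 - 220x^5 + 330x^4 - 250x^3 + 75x^2. The coefficient of x^7 equals -trace(L) = -14, matching the sum of degrees. The largest eigenvalue, 3.6180, is at most the vertex count 8.

x^8 - 14x^7 + 78x^6 - 220x^5 + 330x^4 - 250x^3 + 75x^2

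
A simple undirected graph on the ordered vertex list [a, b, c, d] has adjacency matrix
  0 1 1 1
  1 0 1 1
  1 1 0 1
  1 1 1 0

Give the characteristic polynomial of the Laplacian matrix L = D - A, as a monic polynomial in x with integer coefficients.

Each diagonal entry of L is the vertex degree and each off-diagonal entry is -1 where an edge is present, 0 otherwise; in the order [a, b, c, d] the diagonal is [3, 3, 3, 3]. L has integer entries, so p(x) = det(xI - L) has integer coefficients. Expanding the determinant yields x^4 - 12x^3 + 48x^2 - 64x. The constant term is 0 because L is singular (the all-ones vector lies in its kernel). There is one zero in the spectrum, matching the 1 component.

x^4 - 12x^3 + 48x^2 - 64x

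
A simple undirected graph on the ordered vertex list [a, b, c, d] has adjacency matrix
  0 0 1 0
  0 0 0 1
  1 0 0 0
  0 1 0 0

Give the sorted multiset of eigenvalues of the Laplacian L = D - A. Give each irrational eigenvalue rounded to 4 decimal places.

[0, 0, 2, 2]

Reading degrees in the order [a, b, c, d] gives [1, 1, 1, 1]; set D = diag(1, 1, 1, 1) and form L = D - A. Since every row of L sums to 0, the all-ones vector is in the kernel and 0 is an eigenvalue. The 2 zero eigenvalues correspond to the 2 connected components. The eigenvalues sum to 4, which equals trace(L) = 2|E|.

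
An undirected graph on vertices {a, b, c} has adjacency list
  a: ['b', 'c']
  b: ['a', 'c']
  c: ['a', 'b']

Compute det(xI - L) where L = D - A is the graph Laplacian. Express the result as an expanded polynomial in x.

x^3 - 6x^2 + 9x

Reading degrees in the order [a, b, c] gives [2, 2, 2]; set D = diag(2, 2, 2) and form L = D - A. Computing det(xI - L) by cofactor expansion (or equivalently via sum-over-permutations) gives x^3 - 6x^2 + 9x. The constant term is 0 because L is singular (the all-ones vector lies in its kernel). There is one zero in the spectrum, matching the 1 component.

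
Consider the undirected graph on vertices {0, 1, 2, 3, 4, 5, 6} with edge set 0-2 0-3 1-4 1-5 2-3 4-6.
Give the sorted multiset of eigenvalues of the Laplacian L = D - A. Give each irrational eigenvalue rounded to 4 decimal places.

[0, 0, 0.5858, 2, 3, 3, 3.4142]

With the vertex order [0, 1, 2, 3, 4, 5, 6], the degrees are [2, 2, 2, 2, 2, 1, 1], giving D = diag(2, 2, 2, 2, 2, 1, 1) and L = D - A. L is symmetric positive semidefinite, so every eigenvalue is real and nonnegative. The 2 zero eigenvalues correspond to the 2 connected components. There are 2 zeros in the spectrum, matching the 2 components.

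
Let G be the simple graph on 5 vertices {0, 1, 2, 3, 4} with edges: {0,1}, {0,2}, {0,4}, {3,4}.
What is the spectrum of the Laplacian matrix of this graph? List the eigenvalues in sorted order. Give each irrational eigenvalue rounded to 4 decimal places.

With the vertex order [0, 1, 2, 3, 4], the degrees are [3, 1, 1, 1, 2], giving D = diag(3, 1, 1, 1, 2) and L = D - A. L is symmetric positive semidefinite, so every eigenvalue is real and nonnegative.

[0, 0.5188, 1, 2.3111, 4.1701]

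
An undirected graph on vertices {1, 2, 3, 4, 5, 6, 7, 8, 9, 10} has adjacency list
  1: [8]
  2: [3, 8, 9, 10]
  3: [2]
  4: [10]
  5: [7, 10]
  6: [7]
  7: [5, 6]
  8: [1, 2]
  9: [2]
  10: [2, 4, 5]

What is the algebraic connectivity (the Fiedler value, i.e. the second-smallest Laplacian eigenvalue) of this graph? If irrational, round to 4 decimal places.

With the vertex order [1, 2, 3, 4, 5, 6, 7, 8, 9, 10], the degrees are [1, 4, 1, 1, 2, 1, 2, 2, 1, 3], giving D = diag(1, 4, 1, 1, 2, 1, 2, 2, 1, 3) and L = D - A. The sorted Laplacian eigenvalues are [0, 0.1769, 0.4716, 0.6288, 1, 1.4112, 2.3497, 2.8697, 3.7491, 5.3430]; the algebraic connectivity is the second entry, 0.1769. There is one zero in the spectrum, matching the 1 component.

0.1769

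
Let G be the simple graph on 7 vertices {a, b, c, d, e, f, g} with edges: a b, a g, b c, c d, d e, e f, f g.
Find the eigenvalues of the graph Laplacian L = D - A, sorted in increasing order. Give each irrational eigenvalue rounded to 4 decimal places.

Reading degrees in the order [a, b, c, d, e, f, g] gives [2, 2, 2, 2, 2, 2, 2]; set D = diag(2, 2, 2, 2, 2, 2, 2) and form L = D - A. Since every row of L sums to 0, the all-ones vector is in the kernel and 0 is an eigenvalue. The single zero eigenvalue shows the graph is connected. By the matrix-tree theorem the graph has (1/7) * product of the nonzero eigenvalues = 7 spanning trees. There is one zero in the spectrum, matching the 1 component.

[0, 0.7530, 0.7530, 2.4450, 2.4450, 3.8019, 3.8019]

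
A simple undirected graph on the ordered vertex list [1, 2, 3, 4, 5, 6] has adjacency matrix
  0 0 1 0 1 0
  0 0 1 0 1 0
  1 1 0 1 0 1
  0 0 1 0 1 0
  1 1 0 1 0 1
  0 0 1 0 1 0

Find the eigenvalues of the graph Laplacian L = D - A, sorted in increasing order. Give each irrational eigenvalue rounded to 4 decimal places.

[0, 2, 2, 2, 4, 6]

Reading degrees in the order [1, 2, 3, 4, 5, 6] gives [2, 2, 4, 2, 4, 2]; set D = diag(2, 2, 4, 2, 4, 2) and form L = D - A. The multiplicity of 0 as a Laplacian eigenvalue equals the number of connected components. The single zero eigenvalue shows the graph is connected. There is one zero in the spectrum, matching the 1 component.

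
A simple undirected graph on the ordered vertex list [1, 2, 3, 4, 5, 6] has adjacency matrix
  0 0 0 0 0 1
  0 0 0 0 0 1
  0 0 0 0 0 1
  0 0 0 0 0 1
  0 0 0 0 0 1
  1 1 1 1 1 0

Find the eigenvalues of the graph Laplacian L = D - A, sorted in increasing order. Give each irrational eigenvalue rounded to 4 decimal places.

[0, 1, 1, 1, 1, 6]

Each diagonal entry of L is the vertex degree and each off-diagonal entry is -1 where an edge is present, 0 otherwise; in the order [1, 2, 3, 4, 5, 6] the diagonal is [1, 1, 1, 1, 1, 5]. Diagonalising L (or applying a numerical eigensolver to the 6x6 matrix) gives the spectrum above. The single zero eigenvalue shows the graph is connected. The eigenvalues sum to 10, which equals trace(L) = 2|E|.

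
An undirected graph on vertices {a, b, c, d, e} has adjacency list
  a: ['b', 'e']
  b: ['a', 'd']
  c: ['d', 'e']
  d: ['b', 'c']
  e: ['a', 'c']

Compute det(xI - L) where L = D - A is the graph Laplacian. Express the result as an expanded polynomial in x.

x^5 - 10x^4 + 35x^3 - 50x^2 + 25x

Each diagonal entry of L is the vertex degree and each off-diagonal entry is -1 where an edge is present, 0 otherwise; in the order [a, b, c, d, e] the diagonal is [2, 2, 2, 2, 2]. Computing det(xI - L) by cofactor expansion (or equivalently via sum-over-permutations) gives x^5 - 10x^4 + 35x^3 - 50x^2 + 25x. The constant term is 0 because L is singular (the all-ones vector lies in its kernel).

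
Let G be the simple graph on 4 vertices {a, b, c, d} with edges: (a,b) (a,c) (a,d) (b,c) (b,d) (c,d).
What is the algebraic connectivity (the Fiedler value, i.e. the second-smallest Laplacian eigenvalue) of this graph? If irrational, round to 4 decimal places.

4

Reading degrees in the order [a, b, c, d] gives [3, 3, 3, 3]; set D = diag(3, 3, 3, 3) and form L = D - A. The smallest Laplacian eigenvalue is always 0. The next one, lambda_2 = 4, measures how hard the graph is to disconnect: larger values mean better connectivity. By the matrix-tree theorem the graph has (1/4) * product of the nonzero eigenvalues = 16 spanning trees.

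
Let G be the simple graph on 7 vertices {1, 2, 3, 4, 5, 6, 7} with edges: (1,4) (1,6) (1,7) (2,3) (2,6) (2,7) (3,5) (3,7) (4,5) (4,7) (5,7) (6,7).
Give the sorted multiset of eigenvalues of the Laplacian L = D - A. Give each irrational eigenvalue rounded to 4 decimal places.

Reading degrees in the order [1, 2, 3, 4, 5, 6, 7] gives [3, 3, 3, 3, 3, 3, 6]; set D = diag(3, 3, 3, 3, 3, 3, 6) and form L = D - A. Diagonalising L (or applying a numerical eigensolver to the 7x7 matrix) gives the spectrum above. By the matrix-tree theorem the graph has (1/7) * product of the nonzero eigenvalues = 320 spanning trees.

[0, 2, 2, 4, 4, 5, 7]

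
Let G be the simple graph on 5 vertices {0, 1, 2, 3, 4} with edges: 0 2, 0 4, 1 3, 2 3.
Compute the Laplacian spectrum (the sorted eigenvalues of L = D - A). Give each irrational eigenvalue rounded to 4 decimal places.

[0, 0.3820, 1.3820, 2.6180, 3.6180]

Each diagonal entry of L is the vertex degree and each off-diagonal entry is -1 where an edge is present, 0 otherwise; in the order [0, 1, 2, 3, 4] the diagonal is [2, 1, 2, 2, 1]. Since every row of L sums to 0, the all-ones vector is in the kernel and 0 is an eigenvalue. The single zero eigenvalue shows the graph is connected. There is one zero in the spectrum, matching the 1 component.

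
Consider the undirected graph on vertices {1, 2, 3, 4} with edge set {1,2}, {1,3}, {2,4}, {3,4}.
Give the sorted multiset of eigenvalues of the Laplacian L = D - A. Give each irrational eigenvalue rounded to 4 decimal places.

[0, 2, 2, 4]

Each diagonal entry of L is the vertex degree and each off-diagonal entry is -1 where an edge is present, 0 otherwise; in the order [1, 2, 3, 4] the diagonal is [2, 2, 2, 2]. The multiplicity of 0 as a Laplacian eigenvalue equals the number of connected components. The largest eigenvalue, 4, is at most the vertex count 4.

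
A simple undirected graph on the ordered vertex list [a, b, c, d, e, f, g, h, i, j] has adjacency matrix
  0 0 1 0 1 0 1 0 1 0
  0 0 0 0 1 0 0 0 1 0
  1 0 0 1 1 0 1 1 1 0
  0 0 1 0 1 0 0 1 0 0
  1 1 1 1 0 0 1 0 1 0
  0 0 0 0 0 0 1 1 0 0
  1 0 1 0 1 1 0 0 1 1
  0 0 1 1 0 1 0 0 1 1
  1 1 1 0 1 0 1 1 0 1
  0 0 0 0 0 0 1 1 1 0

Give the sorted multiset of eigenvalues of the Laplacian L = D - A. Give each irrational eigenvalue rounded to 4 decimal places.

[0, 1.5764, 2.1659, 2.6095, 3.0626, 5.4104, 6.0344, 7.2869, 7.6309, 8.2230]

With the vertex order [a, b, c, d, e, f, g, h, i, j], the degrees are [4, 2, 6, 3, 6, 2, 6, 5, 7, 3], giving D = diag(4, 2, 6, 3, 6, 2, 6, 5, 7, 3) and L = D - A. Since every row of L sums to 0, the all-ones vector is in the kernel and 0 is an eigenvalue. By the matrix-tree theorem the graph has (1/10) * product of the nonzero eigenvalues = 40733 spanning trees. The eigenvalues sum to 44, which equals trace(L) = 2|E|.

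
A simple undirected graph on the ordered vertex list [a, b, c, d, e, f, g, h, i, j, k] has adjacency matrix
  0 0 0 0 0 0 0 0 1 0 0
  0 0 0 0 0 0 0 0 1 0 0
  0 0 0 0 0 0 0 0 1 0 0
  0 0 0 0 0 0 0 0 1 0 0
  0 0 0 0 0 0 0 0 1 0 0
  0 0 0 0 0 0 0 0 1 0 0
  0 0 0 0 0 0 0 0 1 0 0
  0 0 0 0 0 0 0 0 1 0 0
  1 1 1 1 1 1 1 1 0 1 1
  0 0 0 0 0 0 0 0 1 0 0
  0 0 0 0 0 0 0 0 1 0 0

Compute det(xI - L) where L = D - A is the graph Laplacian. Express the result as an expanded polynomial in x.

With the vertex order [a, b, c, d, e, f, g, h, i, j, k], the degrees are [1, 1, 1, 1, 1, 1, 1, 1, 10, 1, 1], giving D = diag(1, 1, 1, 1, 1, 1, 1, 1, 10, 1, 1) and L = D - A. The eigenvalues of L are [0, 1, 1, 1, 1, 1, 1, 1, 1, 1, 11]; the characteristic polynomial is the product of (x - lambda_i), which multiplies out to x^11 - 20x^10 + 135x^9 - 480x^8 + 1050x^7 - 1512x^6 + 1470x^5 - 960x^4 + 405x^3 - 100x^2 + 11x. Since p(0) = det(-L) = 0, x divides p(x). There is one zero in the spectrum, matching the 1 component. The largest eigenvalue, 11, is at most the vertex count 11.

x^11 - 20x^10 + 135x^9 - 480x^8 + 1050x^7 - 1512x^6 + 1470x^5 - 960x^4 + 405x^3 - 100x^2 + 11x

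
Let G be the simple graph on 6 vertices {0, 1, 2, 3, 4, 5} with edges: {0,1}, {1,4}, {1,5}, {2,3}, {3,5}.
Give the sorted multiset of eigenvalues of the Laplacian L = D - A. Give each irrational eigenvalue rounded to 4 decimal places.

Reading degrees in the order [0, 1, 2, 3, 4, 5] gives [1, 3, 1, 2, 1, 2]; set D = diag(1, 3, 1, 2, 1, 2) and form L = D - A. The multiplicity of 0 as a Laplacian eigenvalue equals the number of connected components. There is one zero in the spectrum, matching the 1 component.

[0, 0.3249, 1, 1.4608, 3, 4.2143]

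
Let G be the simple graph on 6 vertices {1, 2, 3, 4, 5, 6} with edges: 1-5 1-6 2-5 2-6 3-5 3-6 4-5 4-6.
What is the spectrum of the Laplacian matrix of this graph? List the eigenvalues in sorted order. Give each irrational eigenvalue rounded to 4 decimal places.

Each diagonal entry of L is the vertex degree and each off-diagonal entry is -1 where an edge is present, 0 otherwise; in the order [1, 2, 3, 4, 5, 6] the diagonal is [2, 2, 2, 2, 4, 4]. L is symmetric positive semidefinite, so every eigenvalue is real and nonnegative. The single zero eigenvalue shows the graph is connected. The largest eigenvalue, 6, is at most the vertex count 6.

[0, 2, 2, 2, 4, 6]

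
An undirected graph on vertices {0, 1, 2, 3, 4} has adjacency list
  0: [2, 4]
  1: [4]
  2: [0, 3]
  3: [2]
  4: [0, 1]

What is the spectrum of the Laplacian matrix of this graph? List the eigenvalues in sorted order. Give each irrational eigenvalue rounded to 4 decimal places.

[0, 0.3820, 1.3820, 2.6180, 3.6180]

Each diagonal entry of L is the vertex degree and each off-diagonal entry is -1 where an edge is present, 0 otherwise; in the order [0, 1, 2, 3, 4] the diagonal is [2, 1, 2, 1, 2]. Since every row of L sums to 0, the all-ones vector is in the kernel and 0 is an eigenvalue. There is one zero in the spectrum, matching the 1 component. The largest eigenvalue, 3.6180, is at most the vertex count 5.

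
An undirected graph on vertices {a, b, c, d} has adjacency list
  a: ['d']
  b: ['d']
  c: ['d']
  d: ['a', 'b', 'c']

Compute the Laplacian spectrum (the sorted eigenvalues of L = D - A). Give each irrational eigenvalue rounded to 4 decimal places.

[0, 1, 1, 4]

Each diagonal entry of L is the vertex degree and each off-diagonal entry is -1 where an edge is present, 0 otherwise; in the order [a, b, c, d] the diagonal is [1, 1, 1, 3]. The multiplicity of 0 as a Laplacian eigenvalue equals the number of connected components. The single zero eigenvalue shows the graph is connected.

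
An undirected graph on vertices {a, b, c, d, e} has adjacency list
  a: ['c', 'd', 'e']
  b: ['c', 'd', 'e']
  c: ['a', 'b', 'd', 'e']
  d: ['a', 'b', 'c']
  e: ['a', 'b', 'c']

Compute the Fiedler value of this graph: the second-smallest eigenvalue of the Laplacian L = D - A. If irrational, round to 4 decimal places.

3

Reading degrees in the order [a, b, c, d, e] gives [3, 3, 4, 3, 3]; set D = diag(3, 3, 4, 3, 3) and form L = D - A. Computing the eigenvalues of L and sorting gives [0, 3, 3, 5, 5]. The Fiedler value lambda_2 = 3 is strictly positive, so the graph is connected. There is one zero in the spectrum, matching the 1 component.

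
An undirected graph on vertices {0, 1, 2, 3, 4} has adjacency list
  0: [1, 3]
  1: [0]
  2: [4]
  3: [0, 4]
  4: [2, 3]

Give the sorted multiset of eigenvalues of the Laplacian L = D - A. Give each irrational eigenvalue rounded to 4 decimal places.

[0, 0.3820, 1.3820, 2.6180, 3.6180]

Reading degrees in the order [0, 1, 2, 3, 4] gives [2, 1, 1, 2, 2]; set D = diag(2, 1, 1, 2, 2) and form L = D - A. Since every row of L sums to 0, the all-ones vector is in the kernel and 0 is an eigenvalue. The single zero eigenvalue shows the graph is connected. By the matrix-tree theorem the graph has (1/5) * product of the nonzero eigenvalues = 1 spanning tree.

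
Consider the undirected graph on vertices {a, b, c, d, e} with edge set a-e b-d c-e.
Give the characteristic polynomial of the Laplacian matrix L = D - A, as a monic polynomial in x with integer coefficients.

With the vertex order [a, b, c, d, e], the degrees are [1, 1, 1, 1, 2], giving D = diag(1, 1, 1, 1, 2) and L = D - A. The eigenvalues of L are [0, 0, 1, 2, 3]; the characteristic polynomial is the product of (x - lambda_i), which multiplies out to x^5 - 6x^4 + 11x^3 - 6x^2. The constant term is 0 because L is singular (the all-ones vector lies in its kernel). The largest eigenvalue, 3, is at most the vertex count 5. The eigenvalues sum to 6, which equals trace(L) = 2|E|.

x^5 - 6x^4 + 11x^3 - 6x^2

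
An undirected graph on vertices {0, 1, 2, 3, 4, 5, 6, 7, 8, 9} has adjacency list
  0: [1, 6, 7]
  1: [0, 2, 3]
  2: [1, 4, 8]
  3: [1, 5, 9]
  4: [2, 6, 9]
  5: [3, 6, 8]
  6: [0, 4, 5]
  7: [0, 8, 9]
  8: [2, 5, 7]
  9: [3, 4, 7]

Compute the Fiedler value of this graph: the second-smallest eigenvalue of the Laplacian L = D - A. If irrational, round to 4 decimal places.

2

With the vertex order [0, 1, 2, 3, 4, 5, 6, 7, 8, 9], the degrees are [3, 3, 3, 3, 3, 3, 3, 3, 3, 3], giving D = diag(3, 3, 3, 3, 3, 3, 3, 3, 3, 3) and L = D - A. Computing the eigenvalues of L and sorting gives [0, 2, 2, 2, 2, 2, 5, 5, 5, 5]. The Fiedler value lambda_2 = 2 is strictly positive, so the graph is connected. There is one zero in the spectrum, matching the 1 component. The largest eigenvalue, 5, is at most the vertex count 10.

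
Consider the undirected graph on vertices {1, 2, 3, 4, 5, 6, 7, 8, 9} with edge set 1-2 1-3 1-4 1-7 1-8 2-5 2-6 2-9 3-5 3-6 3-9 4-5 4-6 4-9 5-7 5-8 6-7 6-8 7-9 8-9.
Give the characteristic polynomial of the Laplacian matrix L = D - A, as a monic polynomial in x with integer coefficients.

x^9 - 40x^8 + 690x^7 - 6720x^6 + 40485x^5 - 154704x^4 + 366560x^3 - 492800x^2 + 288000x

With the vertex order [1, 2, 3, 4, 5, 6, 7, 8, 9], the degrees are [5, 4, 4, 4, 5, 5, 4, 4, 5], giving D = diag(5, 4, 4, 4, 5, 5, 4, 4, 5) and L = D - A. L has integer entries, so p(x) = det(xI - L) has integer coefficients. Expanding the determinant yields x^9 - 40x^8 + 690x^7 - 6720x^6 + 40485x^5 - 154704x^4 + 366560x^3 - 492800x^2 + 288000x. The constant term is 0 because L is singular (the all-ones vector lies in its kernel). There is one zero in the spectrum, matching the 1 component.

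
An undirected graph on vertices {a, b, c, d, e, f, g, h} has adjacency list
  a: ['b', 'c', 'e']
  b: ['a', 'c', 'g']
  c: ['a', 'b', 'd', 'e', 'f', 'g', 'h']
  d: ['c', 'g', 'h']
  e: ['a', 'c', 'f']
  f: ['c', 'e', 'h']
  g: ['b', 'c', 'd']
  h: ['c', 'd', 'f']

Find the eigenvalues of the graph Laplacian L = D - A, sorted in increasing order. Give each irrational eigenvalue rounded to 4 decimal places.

[0, 1.7530, 1.7530, 3.4450, 3.4450, 4.8019, 4.8019, 8]

With the vertex order [a, b, c, d, e, f, g, h], the degrees are [3, 3, 7, 3, 3, 3, 3, 3], giving D = diag(3, 3, 7, 3, 3, 3, 3, 3) and L = D - A. The multiplicity of 0 as a Laplacian eigenvalue equals the number of connected components. The single zero eigenvalue shows the graph is connected. The eigenvalues sum to 28, which equals trace(L) = 2|E|.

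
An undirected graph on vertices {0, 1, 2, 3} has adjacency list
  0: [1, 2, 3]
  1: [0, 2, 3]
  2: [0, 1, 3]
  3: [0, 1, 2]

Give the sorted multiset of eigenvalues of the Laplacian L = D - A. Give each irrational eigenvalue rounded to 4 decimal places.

Each diagonal entry of L is the vertex degree and each off-diagonal entry is -1 where an edge is present, 0 otherwise; in the order [0, 1, 2, 3] the diagonal is [3, 3, 3, 3]. The multiplicity of 0 as a Laplacian eigenvalue equals the number of connected components. The eigenvalues sum to 12, which equals trace(L) = 2|E|.

[0, 4, 4, 4]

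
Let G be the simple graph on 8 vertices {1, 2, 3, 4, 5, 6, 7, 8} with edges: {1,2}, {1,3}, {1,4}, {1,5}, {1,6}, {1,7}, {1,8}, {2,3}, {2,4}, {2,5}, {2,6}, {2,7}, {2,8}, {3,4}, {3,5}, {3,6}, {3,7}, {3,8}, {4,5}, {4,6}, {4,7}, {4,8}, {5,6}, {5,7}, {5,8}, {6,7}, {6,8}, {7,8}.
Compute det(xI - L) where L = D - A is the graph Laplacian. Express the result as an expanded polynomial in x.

x^8 - 56x^7 + 1344x^6 - 17920x^5 + 143360x^4 - 688128x^3 + 1835008x^2 - 2097152x

Reading degrees in the order [1, 2, 3, 4, 5, 6, 7, 8] gives [7, 7, 7, 7, 7, 7, 7, 7]; set D = diag(7, 7, 7, 7, 7, 7, 7, 7) and form L = D - A. The eigenvalues of L are [0, 8, 8, 8, 8, 8, 8, 8]; the characteristic polynomial is the product of (x - lambda_i), which multiplies out to x^8 - 56x^7 + 1344x^6 - 17920x^5 + 143360x^4 - 688128x^3 + 1835008x^2 - 2097152x. The coefficient of x^7 equals -trace(L) = -56, matching the sum of degrees. The eigenvalues sum to 56, which equals trace(L) = 2|E|.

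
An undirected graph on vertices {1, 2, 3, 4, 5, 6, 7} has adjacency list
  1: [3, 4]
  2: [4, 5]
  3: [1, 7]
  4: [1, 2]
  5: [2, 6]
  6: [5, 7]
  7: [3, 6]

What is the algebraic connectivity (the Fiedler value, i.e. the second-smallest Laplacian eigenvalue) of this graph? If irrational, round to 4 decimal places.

With the vertex order [1, 2, 3, 4, 5, 6, 7], the degrees are [2, 2, 2, 2, 2, 2, 2], giving D = diag(2, 2, 2, 2, 2, 2, 2) and L = D - A. The smallest Laplacian eigenvalue is always 0. The next one, lambda_2 = 0.7530, measures how hard the graph is to disconnect: larger values mean better connectivity. By the matrix-tree theorem the graph has (1/7) * product of the nonzero eigenvalues = 7 spanning trees.

0.7530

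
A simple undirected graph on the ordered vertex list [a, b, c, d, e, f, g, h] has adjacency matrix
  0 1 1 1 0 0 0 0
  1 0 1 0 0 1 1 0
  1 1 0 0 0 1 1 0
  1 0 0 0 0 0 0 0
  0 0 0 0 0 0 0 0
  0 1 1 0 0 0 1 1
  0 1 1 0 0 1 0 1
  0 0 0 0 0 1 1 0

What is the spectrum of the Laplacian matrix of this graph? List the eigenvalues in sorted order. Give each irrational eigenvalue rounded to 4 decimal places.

[0, 0, 0.6766, 2, 3.6421, 5, 5, 5.6813]

Each diagonal entry of L is the vertex degree and each off-diagonal entry is -1 where an edge is present, 0 otherwise; in the order [a, b, c, d, e, f, g, h] the diagonal is [3, 4, 4, 1, 0, 4, 4, 2]. Diagonalising L (or applying a numerical eigensolver to the 8x8 matrix) gives the spectrum above. The 2 zero eigenvalues correspond to the 2 connected components. The eigenvalues sum to 22, which equals trace(L) = 2|E|.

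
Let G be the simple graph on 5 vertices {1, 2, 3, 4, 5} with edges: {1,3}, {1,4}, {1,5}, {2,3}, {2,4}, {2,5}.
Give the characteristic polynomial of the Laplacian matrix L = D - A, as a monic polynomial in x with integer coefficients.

With the vertex order [1, 2, 3, 4, 5], the degrees are [3, 3, 2, 2, 2], giving D = diag(3, 3, 2, 2, 2) and L = D - A. The eigenvalues of L are [0, 2, 2, 3, 5]; the characteristic polynomial is the product of (x - lambda_i), which multiplies out to x^5 - 12x^4 + 51x^3 - 92x^2 + 60x. The constant term is 0 because L is singular (the all-ones vector lies in its kernel). The eigenvalues sum to 12, which equals trace(L) = 2|E|. By the matrix-tree theorem the graph has (1/5) * product of the nonzero eigenvalues = 12 spanning trees.

x^5 - 12x^4 + 51x^3 - 92x^2 + 60x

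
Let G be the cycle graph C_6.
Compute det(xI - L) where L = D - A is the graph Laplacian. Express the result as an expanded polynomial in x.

x^6 - 12x^5 + 54x^4 - 112x^3 + 105x^2 - 36x

The graph has 6 vertices and degree multiset [2, 2, 2, 2, 2, 2]; D is the diagonal matrix of degrees and L = D - A. The eigenvalues of L are [0, 1, 1, 3, 3, 4]; the characteristic polynomial is the product of (x - lambda_i), which multiplies out to x^6 - 12x^5 + 54x^4 - 112x^3 + 105x^2 - 36x. The coefficient of x^5 equals -trace(L) = -12, matching the sum of degrees. The eigenvalues sum to 12, which equals trace(L) = 2|E|. There is one zero in the spectrum, matching the 1 component.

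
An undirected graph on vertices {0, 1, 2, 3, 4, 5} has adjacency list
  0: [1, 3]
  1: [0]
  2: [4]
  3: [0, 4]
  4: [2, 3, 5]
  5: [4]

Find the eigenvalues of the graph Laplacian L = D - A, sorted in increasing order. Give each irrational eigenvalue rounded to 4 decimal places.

[0, 0.3249, 1, 1.4608, 3, 4.2143]

Reading degrees in the order [0, 1, 2, 3, 4, 5] gives [2, 1, 1, 2, 3, 1]; set D = diag(2, 1, 1, 2, 3, 1) and form L = D - A. Since every row of L sums to 0, the all-ones vector is in the kernel and 0 is an eigenvalue. The single zero eigenvalue shows the graph is connected. The largest eigenvalue, 4.2143, is at most the vertex count 6.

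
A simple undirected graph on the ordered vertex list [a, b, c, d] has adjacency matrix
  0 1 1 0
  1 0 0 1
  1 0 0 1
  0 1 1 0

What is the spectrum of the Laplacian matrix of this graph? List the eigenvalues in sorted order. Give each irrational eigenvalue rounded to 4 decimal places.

With the vertex order [a, b, c, d], the degrees are [2, 2, 2, 2], giving D = diag(2, 2, 2, 2) and L = D - A. L is symmetric positive semidefinite, so every eigenvalue is real and nonnegative. The largest eigenvalue, 4, is at most the vertex count 4.

[0, 2, 2, 4]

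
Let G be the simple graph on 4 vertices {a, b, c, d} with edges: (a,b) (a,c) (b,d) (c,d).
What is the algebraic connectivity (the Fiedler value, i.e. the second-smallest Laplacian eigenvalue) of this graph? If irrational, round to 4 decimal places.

Each diagonal entry of L is the vertex degree and each off-diagonal entry is -1 where an edge is present, 0 otherwise; in the order [a, b, c, d] the diagonal is [2, 2, 2, 2]. The sorted Laplacian eigenvalues are [0, 2, 2, 4]; the algebraic connectivity is the second entry, 2.

2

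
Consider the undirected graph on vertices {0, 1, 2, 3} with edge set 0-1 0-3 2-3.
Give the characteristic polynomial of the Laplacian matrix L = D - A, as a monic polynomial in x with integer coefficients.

x^4 - 6x^3 + 10x^2 - 4x

Reading degrees in the order [0, 1, 2, 3] gives [2, 1, 1, 2]; set D = diag(2, 1, 1, 2) and form L = D - A. L has integer entries, so p(x) = det(xI - L) has integer coefficients. Expanding the determinant yields x^4 - 6x^3 + 10x^2 - 4x. The constant term is 0 because L is singular (the all-ones vector lies in its kernel). The eigenvalues sum to 6, which equals trace(L) = 2|E|.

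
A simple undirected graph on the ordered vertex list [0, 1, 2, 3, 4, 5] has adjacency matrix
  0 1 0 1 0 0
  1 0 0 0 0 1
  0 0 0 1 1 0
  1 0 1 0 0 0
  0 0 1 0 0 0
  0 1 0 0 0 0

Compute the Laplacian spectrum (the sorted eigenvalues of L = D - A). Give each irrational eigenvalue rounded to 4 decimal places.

Each diagonal entry of L is the vertex degree and each off-diagonal entry is -1 where an edge is present, 0 otherwise; in the order [0, 1, 2, 3, 4, 5] the diagonal is [2, 2, 2, 2, 1, 1]. The multiplicity of 0 as a Laplacian eigenvalue equals the number of connected components. The single zero eigenvalue shows the graph is connected. There is one zero in the spectrum, matching the 1 component.

[0, 0.2679, 1, 2, 3, 3.7321]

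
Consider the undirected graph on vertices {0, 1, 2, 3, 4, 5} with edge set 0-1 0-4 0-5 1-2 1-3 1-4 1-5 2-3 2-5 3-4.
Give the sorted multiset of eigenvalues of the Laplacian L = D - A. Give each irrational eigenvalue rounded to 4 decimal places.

[0, 2.3820, 2.3820, 4.6180, 4.6180, 6]

Reading degrees in the order [0, 1, 2, 3, 4, 5] gives [3, 5, 3, 3, 3, 3]; set D = diag(3, 5, 3, 3, 3, 3) and form L = D - A. Since every row of L sums to 0, the all-ones vector is in the kernel and 0 is an eigenvalue. The largest eigenvalue, 6, is at most the vertex count 6. There is one zero in the spectrum, matching the 1 component.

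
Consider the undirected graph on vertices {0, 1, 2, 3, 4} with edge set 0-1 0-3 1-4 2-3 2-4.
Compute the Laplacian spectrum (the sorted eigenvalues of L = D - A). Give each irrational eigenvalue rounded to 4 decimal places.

Reading degrees in the order [0, 1, 2, 3, 4] gives [2, 2, 2, 2, 2]; set D = diag(2, 2, 2, 2, 2) and form L = D - A. Diagonalising L (or applying a numerical eigensolver to the 5x5 matrix) gives the spectrum above. The largest eigenvalue, 3.6180, is at most the vertex count 5.

[0, 1.3820, 1.3820, 3.6180, 3.6180]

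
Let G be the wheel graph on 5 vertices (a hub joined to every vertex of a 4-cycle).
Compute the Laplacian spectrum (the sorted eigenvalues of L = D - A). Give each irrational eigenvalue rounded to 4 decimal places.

[0, 3, 3, 5, 5]

The graph has 5 vertices and degree multiset [4, 3, 3, 3, 3]; D is the diagonal matrix of degrees and L = D - A. Since every row of L sums to 0, the all-ones vector is in the kernel and 0 is an eigenvalue. The single zero eigenvalue shows the graph is connected. By the matrix-tree theorem the graph has (1/5) * product of the nonzero eigenvalues = 45 spanning trees.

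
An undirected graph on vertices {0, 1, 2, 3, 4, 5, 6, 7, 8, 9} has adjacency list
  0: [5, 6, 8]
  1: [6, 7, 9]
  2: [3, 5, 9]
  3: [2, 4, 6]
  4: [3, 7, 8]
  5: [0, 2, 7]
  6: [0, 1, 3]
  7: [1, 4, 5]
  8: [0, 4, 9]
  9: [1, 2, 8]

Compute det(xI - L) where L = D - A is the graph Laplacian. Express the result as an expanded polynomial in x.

x^10 - 30x^9 + 390x^8 - 2880x^7 + 13305x^6 - 39882x^5 + 77640x^4 - 94800x^3 + 66000x^2 - 20000x

With the vertex order [0, 1, 2, 3, 4, 5, 6, 7, 8, 9], the degrees are [3, 3, 3, 3, 3, 3, 3, 3, 3, 3], giving D = diag(3, 3, 3, 3, 3, 3, 3, 3, 3, 3) and L = D - A. L has integer entries, so p(x) = det(xI - L) has integer coefficients. Expanding the determinant yields x^10 - 30x^9 + 390x^8 - 2880x^7 + 13305x^6 - 39882x^5 + 77640x^4 - 94800x^3 + 66000x^2 - 20000x. The coefficient of x^9 equals -trace(L) = -30, matching the sum of degrees. The largest eigenvalue, 5, is at most the vertex count 10.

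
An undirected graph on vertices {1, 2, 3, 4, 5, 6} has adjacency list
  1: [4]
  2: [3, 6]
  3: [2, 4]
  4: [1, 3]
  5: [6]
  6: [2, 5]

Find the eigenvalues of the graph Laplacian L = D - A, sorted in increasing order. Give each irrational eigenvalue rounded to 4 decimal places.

Reading degrees in the order [1, 2, 3, 4, 5, 6] gives [1, 2, 2, 2, 1, 2]; set D = diag(1, 2, 2, 2, 1, 2) and form L = D - A. Diagonalising L (or applying a numerical eigensolver to the 6x6 matrix) gives the spectrum above. The eigenvalues sum to 10, which equals trace(L) = 2|E|. By the matrix-tree theorem the graph has (1/6) * product of the nonzero eigenvalues = 1 spanning tree.

[0, 0.2679, 1, 2, 3, 3.7321]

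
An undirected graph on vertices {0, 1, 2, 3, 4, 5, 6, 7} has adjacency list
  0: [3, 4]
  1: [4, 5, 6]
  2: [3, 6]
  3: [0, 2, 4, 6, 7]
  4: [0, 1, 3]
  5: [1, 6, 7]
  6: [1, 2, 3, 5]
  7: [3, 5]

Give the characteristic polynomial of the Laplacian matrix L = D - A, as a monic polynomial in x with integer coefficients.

Each diagonal entry of L is the vertex degree and each off-diagonal entry is -1 where an edge is present, 0 otherwise; in the order [0, 1, 2, 3, 4, 5, 6, 7] the diagonal is [2, 3, 2, 5, 3, 3, 4, 2]. Computing det(xI - L) by cofactor expansion (or equivalently via sum-over-permutations) gives x^8 - 24x^7 + 236x^6 - 1228x^5 + 3638x^4 - 6120x^3 + 5412x^2 - 1944x. The coefficient of x^7 equals -trace(L) = -24, matching the sum of degrees. The largest eigenvalue, 6.3761, is at most the vertex count 8.

x^8 - 24x^7 + 236x^6 - 1228x^5 + 3638x^4 - 6120x^3 + 5412x^2 - 1944x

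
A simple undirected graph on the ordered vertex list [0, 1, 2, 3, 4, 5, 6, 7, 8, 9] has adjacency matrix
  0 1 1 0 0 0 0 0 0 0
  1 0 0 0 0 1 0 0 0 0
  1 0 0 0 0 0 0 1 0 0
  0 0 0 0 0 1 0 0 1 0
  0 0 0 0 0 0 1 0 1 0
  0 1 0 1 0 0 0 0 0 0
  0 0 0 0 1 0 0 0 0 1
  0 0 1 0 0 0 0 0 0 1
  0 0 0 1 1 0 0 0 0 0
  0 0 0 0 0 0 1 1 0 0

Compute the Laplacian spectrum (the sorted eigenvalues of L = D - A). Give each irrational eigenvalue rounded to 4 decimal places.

[0, 0.3820, 0.3820, 1.3820, 1.3820, 2.6180, 2.6180, 3.6180, 3.6180, 4]

Each diagonal entry of L is the vertex degree and each off-diagonal entry is -1 where an edge is present, 0 otherwise; in the order [0, 1, 2, 3, 4, 5, 6, 7, 8, 9] the diagonal is [2, 2, 2, 2, 2, 2, 2, 2, 2, 2]. L is symmetric positive semidefinite, so every eigenvalue is real and nonnegative. The single zero eigenvalue shows the graph is connected. By the matrix-tree theorem the graph has (1/10) * product of the nonzero eigenvalues = 10 spanning trees.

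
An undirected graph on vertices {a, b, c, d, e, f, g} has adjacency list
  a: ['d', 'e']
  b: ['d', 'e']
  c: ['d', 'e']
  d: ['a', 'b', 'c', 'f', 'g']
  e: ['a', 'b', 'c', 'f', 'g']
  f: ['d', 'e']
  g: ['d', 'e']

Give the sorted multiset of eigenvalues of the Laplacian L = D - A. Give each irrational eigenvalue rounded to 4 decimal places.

[0, 2, 2, 2, 2, 5, 7]

With the vertex order [a, b, c, d, e, f, g], the degrees are [2, 2, 2, 5, 5, 2, 2], giving D = diag(2, 2, 2, 5, 5, 2, 2) and L = D - A. Since every row of L sums to 0, the all-ones vector is in the kernel and 0 is an eigenvalue. The single zero eigenvalue shows the graph is connected. There is one zero in the spectrum, matching the 1 component. By the matrix-tree theorem the graph has (1/7) * product of the nonzero eigenvalues = 80 spanning trees.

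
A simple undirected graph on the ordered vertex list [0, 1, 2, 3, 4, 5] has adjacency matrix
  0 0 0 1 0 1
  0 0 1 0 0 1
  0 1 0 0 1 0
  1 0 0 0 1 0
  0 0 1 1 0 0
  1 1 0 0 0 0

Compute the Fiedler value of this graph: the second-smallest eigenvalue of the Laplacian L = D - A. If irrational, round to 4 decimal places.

1

Reading degrees in the order [0, 1, 2, 3, 4, 5] gives [2, 2, 2, 2, 2, 2]; set D = diag(2, 2, 2, 2, 2, 2) and form L = D - A. Computing the eigenvalues of L and sorting gives [0, 1, 1, 3, 3, 4]. The Fiedler value lambda_2 = 1 is strictly positive, so the graph is connected. By the matrix-tree theorem the graph has (1/6) * product of the nonzero eigenvalues = 6 spanning trees. The largest eigenvalue, 4, is at most the vertex count 6.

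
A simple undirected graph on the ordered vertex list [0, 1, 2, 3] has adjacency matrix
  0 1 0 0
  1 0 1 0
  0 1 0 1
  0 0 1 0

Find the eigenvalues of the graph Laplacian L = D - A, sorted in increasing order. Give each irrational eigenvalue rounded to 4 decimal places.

[0, 0.5858, 2, 3.4142]

With the vertex order [0, 1, 2, 3], the degrees are [1, 2, 2, 1], giving D = diag(1, 2, 2, 1) and L = D - A. The multiplicity of 0 as a Laplacian eigenvalue equals the number of connected components. There is one zero in the spectrum, matching the 1 component.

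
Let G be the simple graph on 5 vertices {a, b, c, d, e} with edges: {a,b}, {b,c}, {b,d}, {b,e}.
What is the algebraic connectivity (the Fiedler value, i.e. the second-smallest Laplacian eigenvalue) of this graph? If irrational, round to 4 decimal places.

With the vertex order [a, b, c, d, e], the degrees are [1, 4, 1, 1, 1], giving D = diag(1, 4, 1, 1, 1) and L = D - A. The sorted Laplacian eigenvalues are [0, 1, 1, 1, 5]; the algebraic connectivity is the second entry, 1.

1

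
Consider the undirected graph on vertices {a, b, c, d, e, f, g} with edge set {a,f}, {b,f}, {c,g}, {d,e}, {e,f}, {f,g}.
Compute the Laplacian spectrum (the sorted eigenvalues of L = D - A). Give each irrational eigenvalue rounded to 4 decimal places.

[0, 0.3820, 0.6086, 1, 2.2271, 2.6180, 5.1642]

With the vertex order [a, b, c, d, e, f, g], the degrees are [1, 1, 1, 1, 2, 4, 2], giving D = diag(1, 1, 1, 1, 2, 4, 2) and L = D - A. Since every row of L sums to 0, the all-ones vector is in the kernel and 0 is an eigenvalue. There is one zero in the spectrum, matching the 1 component.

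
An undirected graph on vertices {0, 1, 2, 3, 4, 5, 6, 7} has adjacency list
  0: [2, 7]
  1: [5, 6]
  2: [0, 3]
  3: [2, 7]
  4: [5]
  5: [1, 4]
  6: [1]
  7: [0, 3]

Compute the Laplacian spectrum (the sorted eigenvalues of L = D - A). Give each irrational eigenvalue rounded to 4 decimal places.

With the vertex order [0, 1, 2, 3, 4, 5, 6, 7], the degrees are [2, 2, 2, 2, 1, 2, 1, 2], giving D = diag(2, 2, 2, 2, 1, 2, 1, 2) and L = D - A. The multiplicity of 0 as a Laplacian eigenvalue equals the number of connected components. The 2 zero eigenvalues correspond to the 2 connected components. The largest eigenvalue, 4, is at most the vertex count 8.

[0, 0, 0.5858, 2, 2, 2, 3.4142, 4]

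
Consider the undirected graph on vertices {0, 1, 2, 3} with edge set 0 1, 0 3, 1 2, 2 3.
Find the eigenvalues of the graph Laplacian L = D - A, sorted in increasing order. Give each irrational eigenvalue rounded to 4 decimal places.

[0, 2, 2, 4]

With the vertex order [0, 1, 2, 3], the degrees are [2, 2, 2, 2], giving D = diag(2, 2, 2, 2) and L = D - A. The multiplicity of 0 as a Laplacian eigenvalue equals the number of connected components. There is one zero in the spectrum, matching the 1 component.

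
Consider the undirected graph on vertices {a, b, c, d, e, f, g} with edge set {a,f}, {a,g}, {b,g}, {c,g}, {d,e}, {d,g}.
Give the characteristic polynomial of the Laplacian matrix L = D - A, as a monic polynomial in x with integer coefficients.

x^7 - 12x^6 + 52x^5 - 104x^4 + 100x^3 - 44x^2 + 7x

Each diagonal entry of L is the vertex degree and each off-diagonal entry is -1 where an edge is present, 0 otherwise; in the order [a, b, c, d, e, f, g] the diagonal is [2, 1, 1, 2, 1, 1, 4]. Computing det(xI - L) by cofactor expansion (or equivalently via sum-over-permutations) gives x^7 - 12x^6 + 52x^5 - 104x^4 + 100x^3 - 44x^2 + 7x. The coefficient of x^6 equals -trace(L) = -12, matching the sum of degrees. The largest eigenvalue, 5.1642, is at most the vertex count 7.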